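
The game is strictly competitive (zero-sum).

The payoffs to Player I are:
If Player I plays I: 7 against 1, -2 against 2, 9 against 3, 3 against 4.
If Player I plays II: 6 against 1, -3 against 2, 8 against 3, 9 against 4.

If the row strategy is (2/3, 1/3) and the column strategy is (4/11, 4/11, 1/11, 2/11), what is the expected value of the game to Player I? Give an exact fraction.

Against (4/11, 4/11, 1/11, 2/11), each row's expected payoff is I: 35/11; II: 38/11.
Taking the (2/3, 1/3)-weighted average: (2/3)·(35/11) + (1/3)·(38/11) = 36/11.

36/11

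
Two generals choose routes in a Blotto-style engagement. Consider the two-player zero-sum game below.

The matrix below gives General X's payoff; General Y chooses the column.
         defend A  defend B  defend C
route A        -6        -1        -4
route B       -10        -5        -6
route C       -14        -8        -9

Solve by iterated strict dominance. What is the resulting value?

Row route B is strictly dominated by row route A (-6>-10, -1>-5, -4>-6); eliminate route B.
Column defend B is strictly dominated by defend A for General Y (-6<-1, -14<-8); eliminate defend B.
Row route C is strictly dominated by row route A (-6>-14, -4>-9); eliminate route C.
Column defend C is strictly dominated by defend A for General Y (-6<-4); eliminate defend C.
Only (route A, defend A) remains, with payoff -6.

-6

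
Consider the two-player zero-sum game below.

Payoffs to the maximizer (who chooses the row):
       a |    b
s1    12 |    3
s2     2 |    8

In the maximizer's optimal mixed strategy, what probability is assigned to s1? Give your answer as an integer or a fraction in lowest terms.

2/5

Row minima are 3 and 2, so the maximizer's maximin is 3; column maxima are 12 and 8, so the minimizer's minimax is 8. These differ, so the equilibrium is in mixed strategies.
Let the maximizer play s1 with probability p. The minimizer is indifferent when 12p + 2(1−p) = 3p + 8(1−p), giving p = 2/5.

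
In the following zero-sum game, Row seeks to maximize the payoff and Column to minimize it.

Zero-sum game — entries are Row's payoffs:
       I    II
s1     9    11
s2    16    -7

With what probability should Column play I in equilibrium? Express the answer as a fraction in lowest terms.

18/25

Row minima are 9 and -7, so Row's maximin is 9; column maxima are 16 and 11, so Column's minimax is 11. These differ, so the equilibrium is in mixed strategies.
Let Column play I with probability q. Row is indifferent when 9q + 11(1−q) = 16q − 7(1−q), giving q = 18/25.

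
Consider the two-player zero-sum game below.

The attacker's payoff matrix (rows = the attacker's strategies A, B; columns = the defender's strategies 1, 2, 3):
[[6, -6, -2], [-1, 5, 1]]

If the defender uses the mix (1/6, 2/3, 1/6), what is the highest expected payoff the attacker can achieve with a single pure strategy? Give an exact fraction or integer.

10/3

A: (6)·(1/6) + (-6)·(2/3) + (-2)·(1/6) = -10/3.
B: (-1)·(1/6) + (5)·(2/3) + (1)·(1/6) = 10/3.
The best pure response is B with expected payoff 10/3.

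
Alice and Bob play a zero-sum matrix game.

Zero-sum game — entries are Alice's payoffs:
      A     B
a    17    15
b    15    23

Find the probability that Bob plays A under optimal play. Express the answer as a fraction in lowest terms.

Row minima are 15 and 15, so Alice's maximin is 15; column maxima are 17 and 23, so Bob's minimax is 17. These differ, so the equilibrium is in mixed strategies.
Let Bob play A with probability q. Alice is indifferent when 17q + 15(1−q) = 15q + 23(1−q), giving q = 4/5.

4/5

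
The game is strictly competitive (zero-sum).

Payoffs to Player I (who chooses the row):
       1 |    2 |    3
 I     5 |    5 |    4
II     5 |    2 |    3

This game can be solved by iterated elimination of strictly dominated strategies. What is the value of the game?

4

Column 1 is strictly dominated by 3 for Player II (4<5, 3<5); eliminate 1.
Row II is strictly dominated by row I (5>2, 4>3); eliminate II.
Column 2 is strictly dominated by 3 for Player II (4<5); eliminate 2.
Only (I, 3) remains, with payoff 4.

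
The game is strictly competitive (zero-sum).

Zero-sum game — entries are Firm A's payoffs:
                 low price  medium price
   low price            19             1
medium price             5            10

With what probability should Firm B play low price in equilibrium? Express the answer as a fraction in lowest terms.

Row minima are 1 and 5, so Firm A's maximin is 5; column maxima are 19 and 10, so Firm B's minimax is 10. These differ, so the equilibrium is in mixed strategies.
Let Firm B play low price with probability q. Firm A is indifferent when 19q + (1−q) = 5q + 10(1−q), giving q = 9/23.

9/23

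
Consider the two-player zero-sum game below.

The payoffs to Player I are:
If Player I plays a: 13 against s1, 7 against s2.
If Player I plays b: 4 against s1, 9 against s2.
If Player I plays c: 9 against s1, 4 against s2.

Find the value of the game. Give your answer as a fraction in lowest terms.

Row c is strictly dominated by row a, so Player I never plays it.
The remaining 2×2 game on (a, b) × (s1, s2) has no saddle point. Let Player I play a with probability p; indifference gives 13p + 4(1−p) = 7p + 9(1−p), so p = 5/11.
Similarly Player II's optimal q on s1 is 2/11, and the value is 13·(2/11) + (7)·(9/11) = 89/11.

89/11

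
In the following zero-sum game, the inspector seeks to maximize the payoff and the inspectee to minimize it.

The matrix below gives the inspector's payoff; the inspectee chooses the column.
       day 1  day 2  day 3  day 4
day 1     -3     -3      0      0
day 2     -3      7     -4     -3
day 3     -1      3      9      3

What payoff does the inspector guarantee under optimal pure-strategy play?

Row minima: -3, -4, -1 → the inspector's maximin is -1.
Column maxima: -1, 7, 9, 3 → the inspectee's minimax is -1.
They coincide at (day 3, day 1), so the value is -1.

-1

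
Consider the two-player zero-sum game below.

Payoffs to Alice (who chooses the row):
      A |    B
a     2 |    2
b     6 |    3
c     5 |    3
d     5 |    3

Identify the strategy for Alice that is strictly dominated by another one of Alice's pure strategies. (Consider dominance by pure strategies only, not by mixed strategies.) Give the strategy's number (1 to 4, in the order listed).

Compare a with b: 6 > 2, 3 > 2.
So b strictly dominates a for Alice; a is strictly dominated.

1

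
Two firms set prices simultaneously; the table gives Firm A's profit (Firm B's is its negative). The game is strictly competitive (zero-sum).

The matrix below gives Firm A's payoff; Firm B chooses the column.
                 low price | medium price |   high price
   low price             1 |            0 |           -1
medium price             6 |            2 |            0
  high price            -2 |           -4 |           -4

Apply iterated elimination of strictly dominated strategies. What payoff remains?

0

Row high price is strictly dominated by row low price (1>-2, 0>-4, -1>-4); eliminate high price.
Column low price is strictly dominated by medium price for Firm B (0<1, 2<6); eliminate low price.
Row low price is strictly dominated by row medium price (2>0, 0>-1); eliminate low price.
Column medium price is strictly dominated by high price for Firm B (0<2); eliminate medium price.
Only (medium price, high price) remains, with payoff 0.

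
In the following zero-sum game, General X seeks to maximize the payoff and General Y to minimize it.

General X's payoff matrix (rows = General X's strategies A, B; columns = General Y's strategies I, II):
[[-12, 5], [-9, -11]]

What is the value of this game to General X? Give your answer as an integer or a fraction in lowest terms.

-177/19

Row minima are -12 and -11, so General X's maximin is -11; column maxima are -9 and 5, so General Y's minimax is -9. These differ, so the equilibrium is in mixed strategies.
Let General X play A with probability p. General Y is indifferent when −12p − 9(1−p) = 5p − 11(1−p), giving p = 2/19.
Let General Y play I with probability q. General X is indifferent when −12q + 5(1−q) = −9q − 11(1−q), giving q = 16/19.
The value is -12·(16/19) + (5)·(3/19) = -177/19.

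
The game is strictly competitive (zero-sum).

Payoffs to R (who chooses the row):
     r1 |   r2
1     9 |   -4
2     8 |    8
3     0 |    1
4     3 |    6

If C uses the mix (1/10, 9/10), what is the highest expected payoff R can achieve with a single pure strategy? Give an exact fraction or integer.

1: (9)·(1/10) + (-4)·(9/10) = -27/10.
2: (8)·(1/10) + (8)·(9/10) = 8.
3: (0)·(1/10) + (1)·(9/10) = 9/10.
4: (3)·(1/10) + (6)·(9/10) = 57/10.
The best pure response is 2 with expected payoff 8.

8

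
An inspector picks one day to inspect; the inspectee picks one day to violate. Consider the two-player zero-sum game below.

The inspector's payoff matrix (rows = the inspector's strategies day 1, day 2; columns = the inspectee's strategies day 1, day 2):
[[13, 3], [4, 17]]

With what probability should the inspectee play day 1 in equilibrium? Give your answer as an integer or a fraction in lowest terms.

Row minima are 3 and 4, so the inspector's maximin is 4; column maxima are 13 and 17, so the inspectee's minimax is 13. These differ, so the equilibrium is in mixed strategies.
Let the inspectee play day 1 with probability q. The inspector is indifferent when 13q + 3(1−q) = 4q + 17(1−q), giving q = 14/23.

14/23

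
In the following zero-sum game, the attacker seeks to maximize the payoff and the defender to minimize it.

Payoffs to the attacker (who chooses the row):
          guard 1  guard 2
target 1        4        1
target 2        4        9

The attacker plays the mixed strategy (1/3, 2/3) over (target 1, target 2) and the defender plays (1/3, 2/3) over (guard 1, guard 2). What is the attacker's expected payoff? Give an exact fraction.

50/9

Against (1/3, 2/3), each row's expected payoff is target 1: 2; target 2: 22/3.
Taking the (1/3, 2/3)-weighted average: (1/3)·(2) + (2/3)·(22/3) = 50/9.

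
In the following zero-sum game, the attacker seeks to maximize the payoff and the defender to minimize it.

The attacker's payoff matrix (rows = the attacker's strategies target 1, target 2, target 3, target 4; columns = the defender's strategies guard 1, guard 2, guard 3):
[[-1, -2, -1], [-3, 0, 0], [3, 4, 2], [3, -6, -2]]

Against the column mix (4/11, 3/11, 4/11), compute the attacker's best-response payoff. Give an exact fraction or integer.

32/11

target 1: (-1)·(4/11) + (-2)·(3/11) + (-1)·(4/11) = -14/11.
target 2: (-3)·(4/11) + (0)·(3/11) + (0)·(4/11) = -12/11.
target 3: (3)·(4/11) + (4)·(3/11) + (2)·(4/11) = 32/11.
target 4: (3)·(4/11) + (-6)·(3/11) + (-2)·(4/11) = -14/11.
The best pure response is target 3 with expected payoff 32/11.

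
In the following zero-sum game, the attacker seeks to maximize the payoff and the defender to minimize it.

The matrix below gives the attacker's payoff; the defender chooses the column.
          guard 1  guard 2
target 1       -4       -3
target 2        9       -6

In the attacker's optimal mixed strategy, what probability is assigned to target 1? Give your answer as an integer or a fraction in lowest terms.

15/16

Row minima are -4 and -6, so the attacker's maximin is -4; column maxima are 9 and -3, so the defender's minimax is -3. These differ, so the equilibrium is in mixed strategies.
Let the attacker play target 1 with probability p. The defender is indifferent when −4p + 9(1−p) = −3p − 6(1−p), giving p = 15/16.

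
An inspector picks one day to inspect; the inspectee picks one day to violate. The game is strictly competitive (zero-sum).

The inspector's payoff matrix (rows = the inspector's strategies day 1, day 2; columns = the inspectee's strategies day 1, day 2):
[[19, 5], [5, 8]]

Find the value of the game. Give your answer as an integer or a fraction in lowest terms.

127/17

Row minima are 5 and 5, so the inspector's maximin is 5; column maxima are 19 and 8, so the inspectee's minimax is 8. These differ, so the equilibrium is in mixed strategies.
Let the inspector play day 1 with probability p. The inspectee is indifferent when 19p + 5(1−p) = 5p + 8(1−p), giving p = 3/17.
Let the inspectee play day 1 with probability q. The inspector is indifferent when 19q + 5(1−q) = 5q + 8(1−q), giving q = 3/17.
The value is 19·(3/17) + (5)·(14/17) = 127/17.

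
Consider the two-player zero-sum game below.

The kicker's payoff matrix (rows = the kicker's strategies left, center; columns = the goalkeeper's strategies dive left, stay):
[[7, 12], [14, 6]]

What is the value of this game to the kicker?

126/13

Row minima are 7 and 6, so the kicker's maximin is 7; column maxima are 14 and 12, so the goalkeeper's minimax is 12. These differ, so the equilibrium is in mixed strategies.
Let the kicker play left with probability p. The goalkeeper is indifferent when 7p + 14(1−p) = 12p + 6(1−p), giving p = 8/13.
Let the goalkeeper play dive left with probability q. The kicker is indifferent when 7q + 12(1−q) = 14q + 6(1−q), giving q = 6/13.
The value is 7·(6/13) + (12)·(7/13) = 126/13.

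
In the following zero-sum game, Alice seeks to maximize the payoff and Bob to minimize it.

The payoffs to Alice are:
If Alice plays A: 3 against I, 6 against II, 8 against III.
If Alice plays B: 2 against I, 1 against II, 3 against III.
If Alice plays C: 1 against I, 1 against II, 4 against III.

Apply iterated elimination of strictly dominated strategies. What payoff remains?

Row C is strictly dominated by row A (3>1, 6>1, 8>4); eliminate C.
Column III is strictly dominated by I for Bob (3<8, 2<3); eliminate III.
Row B is strictly dominated by row A (3>2, 6>1); eliminate B.
Column II is strictly dominated by I for Bob (3<6); eliminate II.
Only (A, I) remains, with payoff 3.

3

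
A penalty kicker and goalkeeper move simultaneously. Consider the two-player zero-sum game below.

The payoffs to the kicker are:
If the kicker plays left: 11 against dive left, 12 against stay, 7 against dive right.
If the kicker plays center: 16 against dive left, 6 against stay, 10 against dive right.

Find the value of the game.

26/3

Column dive left is strictly dominated by dive right for the goalkeeper (it gives the kicker more in every row).
The remaining 2×2 game on (left, center) × (stay, dive right) has no saddle point. Let the kicker play left with probability p; indifference gives 12p + 6(1−p) = 7p + 10(1−p), so p = 4/9.
Similarly the goalkeeper's optimal q on stay is 1/3, and the value is 12·(1/3) + (7)·(2/3) = 26/3.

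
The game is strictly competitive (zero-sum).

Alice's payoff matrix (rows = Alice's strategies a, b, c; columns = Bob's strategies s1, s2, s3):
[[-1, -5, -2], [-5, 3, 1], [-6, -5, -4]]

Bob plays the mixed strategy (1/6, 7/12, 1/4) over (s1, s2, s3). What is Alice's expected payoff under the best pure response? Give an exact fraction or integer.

7/6

a: (-1)·(1/6) + (-5)·(7/12) + (-2)·(1/4) = -43/12.
b: (-5)·(1/6) + (3)·(7/12) + (1)·(1/4) = 7/6.
c: (-6)·(1/6) + (-5)·(7/12) + (-4)·(1/4) = -59/12.
The best pure response is b with expected payoff 7/6.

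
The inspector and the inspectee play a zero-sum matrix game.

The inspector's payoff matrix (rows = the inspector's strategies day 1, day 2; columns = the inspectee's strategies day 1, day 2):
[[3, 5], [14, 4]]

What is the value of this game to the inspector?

Row minima are 3 and 4, so the inspector's maximin is 4; column maxima are 14 and 5, so the inspectee's minimax is 5. These differ, so the equilibrium is in mixed strategies.
Let the inspector play day 1 with probability p. The inspectee is indifferent when 3p + 14(1−p) = 5p + 4(1−p), giving p = 5/6.
Let the inspectee play day 1 with probability q. The inspector is indifferent when 3q + 5(1−q) = 14q + 4(1−q), giving q = 1/12.
The value is 3·(1/12) + (5)·(11/12) = 29/6.

29/6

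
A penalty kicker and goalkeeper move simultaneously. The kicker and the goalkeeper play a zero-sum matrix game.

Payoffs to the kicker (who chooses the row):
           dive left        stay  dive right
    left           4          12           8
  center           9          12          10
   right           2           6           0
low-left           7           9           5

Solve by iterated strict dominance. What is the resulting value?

Row right is strictly dominated by row left (4>2, 12>6, 8>0); eliminate right.
Column stay is strictly dominated by dive left for the goalkeeper (4<12, 9<12, 7<9); eliminate stay.
Row left is strictly dominated by row center (9>4, 10>8); eliminate left.
Row low-left is strictly dominated by row center (9>7, 10>5); eliminate low-left.
Column dive right is strictly dominated by dive left for the goalkeeper (9<10); eliminate dive right.
Only (center, dive left) remains, with payoff 9.

9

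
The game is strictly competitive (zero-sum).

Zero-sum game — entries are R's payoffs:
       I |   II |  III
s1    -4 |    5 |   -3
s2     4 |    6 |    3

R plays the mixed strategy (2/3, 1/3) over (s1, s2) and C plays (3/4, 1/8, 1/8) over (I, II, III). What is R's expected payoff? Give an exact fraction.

-11/24

Against (3/4, 1/8, 1/8), each row's expected payoff is s1: -11/4; s2: 33/8.
Taking the (2/3, 1/3)-weighted average: (2/3)·(-11/4) + (1/3)·(33/8) = -11/24.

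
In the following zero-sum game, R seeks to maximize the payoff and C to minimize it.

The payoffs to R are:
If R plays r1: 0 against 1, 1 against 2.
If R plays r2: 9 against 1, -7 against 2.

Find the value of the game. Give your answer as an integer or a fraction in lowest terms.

Row minima are 0 and -7, so R's maximin is 0; column maxima are 9 and 1, so C's minimax is 1. These differ, so the equilibrium is in mixed strategies.
Let R play r1 with probability p. C is indifferent when 9(1−p) = p − 7(1−p), giving p = 16/17.
Let C play 1 with probability q. R is indifferent when (1−q) = 9q − 7(1−q), giving q = 8/17.
The value is 0·(8/17) + (1)·(9/17) = 9/17.

9/17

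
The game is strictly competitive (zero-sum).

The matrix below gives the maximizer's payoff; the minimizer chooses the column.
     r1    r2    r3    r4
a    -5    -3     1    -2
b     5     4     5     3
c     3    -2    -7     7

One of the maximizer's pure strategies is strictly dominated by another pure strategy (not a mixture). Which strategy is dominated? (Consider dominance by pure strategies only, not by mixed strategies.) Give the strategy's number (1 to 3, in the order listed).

Compare a with b: 5 > -5, 4 > -3, 5 > 1, 3 > -2.
So b strictly dominates a for the maximizer; a is strictly dominated.

1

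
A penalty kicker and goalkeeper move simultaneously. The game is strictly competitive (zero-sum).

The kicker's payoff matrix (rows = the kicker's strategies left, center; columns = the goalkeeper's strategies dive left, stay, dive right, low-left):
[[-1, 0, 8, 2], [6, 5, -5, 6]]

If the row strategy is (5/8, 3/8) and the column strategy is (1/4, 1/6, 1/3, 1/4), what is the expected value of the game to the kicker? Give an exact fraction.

253/96

Against (1/4, 1/6, 1/3, 1/4), each row's expected payoff is left: 35/12; center: 13/6.
Taking the (5/8, 3/8)-weighted average: (5/8)·(35/12) + (3/8)·(13/6) = 253/96.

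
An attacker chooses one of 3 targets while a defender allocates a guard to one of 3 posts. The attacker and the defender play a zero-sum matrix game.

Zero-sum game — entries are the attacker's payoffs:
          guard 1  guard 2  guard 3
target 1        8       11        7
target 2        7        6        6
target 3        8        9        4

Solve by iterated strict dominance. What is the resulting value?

Row target 2 is strictly dominated by row target 1 (8>7, 11>6, 7>6); eliminate target 2.
Column guard 1 is strictly dominated by guard 3 for the defender (7<8, 4<8); eliminate guard 1.
Column guard 2 is strictly dominated by guard 3 for the defender (7<11, 4<9); eliminate guard 2.
Row target 3 is strictly dominated by row target 1 (7>4); eliminate target 3.
Only (target 1, guard 3) remains, with payoff 7.

7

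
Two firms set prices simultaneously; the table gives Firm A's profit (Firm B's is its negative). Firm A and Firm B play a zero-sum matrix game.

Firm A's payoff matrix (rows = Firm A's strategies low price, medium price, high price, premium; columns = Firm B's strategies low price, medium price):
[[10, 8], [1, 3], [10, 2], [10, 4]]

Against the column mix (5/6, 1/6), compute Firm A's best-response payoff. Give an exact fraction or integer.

29/3

low price: (10)·(5/6) + (8)·(1/6) = 29/3.
medium price: (1)·(5/6) + (3)·(1/6) = 4/3.
high price: (10)·(5/6) + (2)·(1/6) = 26/3.
premium: (10)·(5/6) + (4)·(1/6) = 9.
The best pure response is low price with expected payoff 29/3.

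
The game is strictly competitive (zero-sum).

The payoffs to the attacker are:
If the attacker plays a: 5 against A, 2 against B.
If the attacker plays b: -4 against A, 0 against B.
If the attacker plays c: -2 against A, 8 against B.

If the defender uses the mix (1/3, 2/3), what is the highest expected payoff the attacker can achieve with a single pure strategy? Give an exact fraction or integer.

14/3

a: (5)·(1/3) + (2)·(2/3) = 3.
b: (-4)·(1/3) + (0)·(2/3) = -4/3.
c: (-2)·(1/3) + (8)·(2/3) = 14/3.
The best pure response is c with expected payoff 14/3.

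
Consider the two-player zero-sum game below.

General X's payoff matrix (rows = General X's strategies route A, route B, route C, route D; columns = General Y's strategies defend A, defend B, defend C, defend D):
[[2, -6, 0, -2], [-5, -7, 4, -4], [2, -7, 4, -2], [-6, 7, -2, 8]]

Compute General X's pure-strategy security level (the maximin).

The worst-case payoff for each row is route A: -6, route B: -7, route C: -7, route D: -6.
The best of these is -6.

-6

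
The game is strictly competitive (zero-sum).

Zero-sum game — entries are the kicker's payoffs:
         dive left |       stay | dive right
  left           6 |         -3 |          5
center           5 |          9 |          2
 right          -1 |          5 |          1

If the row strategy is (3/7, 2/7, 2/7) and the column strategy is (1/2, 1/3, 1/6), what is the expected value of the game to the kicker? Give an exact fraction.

137/42

Against (1/2, 1/3, 1/6), each row's expected payoff is left: 17/6; center: 35/6; right: 4/3.
Taking the (3/7, 2/7, 2/7)-weighted average: (3/7)·(17/6) + (2/7)·(35/6) + (2/7)·(4/3) = 137/42.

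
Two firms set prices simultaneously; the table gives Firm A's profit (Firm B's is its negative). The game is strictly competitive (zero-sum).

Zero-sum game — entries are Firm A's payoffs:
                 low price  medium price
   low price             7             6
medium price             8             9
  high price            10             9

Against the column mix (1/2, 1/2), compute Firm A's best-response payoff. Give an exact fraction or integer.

low price: (7)·(1/2) + (6)·(1/2) = 13/2.
medium price: (8)·(1/2) + (9)·(1/2) = 17/2.
high price: (10)·(1/2) + (9)·(1/2) = 19/2.
The best pure response is high price with expected payoff 19/2.

19/2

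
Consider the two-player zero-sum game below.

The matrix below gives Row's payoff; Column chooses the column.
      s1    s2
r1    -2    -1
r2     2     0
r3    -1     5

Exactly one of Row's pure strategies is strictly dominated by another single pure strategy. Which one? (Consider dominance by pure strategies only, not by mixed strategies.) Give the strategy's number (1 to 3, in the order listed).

1

Compare r1 with r2: 2 > -2, 0 > -1.
So r2 strictly dominates r1 for Row; r1 is strictly dominated.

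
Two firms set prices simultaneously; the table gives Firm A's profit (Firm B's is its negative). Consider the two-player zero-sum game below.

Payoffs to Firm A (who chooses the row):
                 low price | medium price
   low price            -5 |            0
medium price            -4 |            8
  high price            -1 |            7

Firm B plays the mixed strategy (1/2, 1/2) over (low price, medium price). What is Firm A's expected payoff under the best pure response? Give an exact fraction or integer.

3

low price: (-5)·(1/2) + (0)·(1/2) = -5/2.
medium price: (-4)·(1/2) + (8)·(1/2) = 2.
high price: (-1)·(1/2) + (7)·(1/2) = 3.
The best pure response is high price with expected payoff 3.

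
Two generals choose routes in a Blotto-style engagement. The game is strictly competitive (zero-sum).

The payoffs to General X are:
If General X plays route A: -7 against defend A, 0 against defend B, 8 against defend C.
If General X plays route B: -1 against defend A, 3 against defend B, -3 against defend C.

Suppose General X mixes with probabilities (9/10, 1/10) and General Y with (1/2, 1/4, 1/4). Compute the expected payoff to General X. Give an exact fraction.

Against (1/2, 1/4, 1/4), each row's expected payoff is route A: -3/2; route B: -1/2.
Taking the (9/10, 1/10)-weighted average: (9/10)·(-3/2) + (1/10)·(-1/2) = -7/5.

-7/5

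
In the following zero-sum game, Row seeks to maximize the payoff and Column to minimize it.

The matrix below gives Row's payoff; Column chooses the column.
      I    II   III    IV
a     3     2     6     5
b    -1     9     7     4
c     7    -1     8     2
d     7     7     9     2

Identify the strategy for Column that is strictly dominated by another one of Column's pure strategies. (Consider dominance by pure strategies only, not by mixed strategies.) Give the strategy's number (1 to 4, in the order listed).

Column prefers columns that give Row less. Compare III with I: 3 < 6, -1 < 7, 7 < 8, 7 < 9.
So I strictly dominates III for Column; III is strictly dominated.

3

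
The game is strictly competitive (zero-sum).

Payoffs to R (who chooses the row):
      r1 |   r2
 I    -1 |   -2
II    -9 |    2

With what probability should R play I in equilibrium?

11/12

Row minima are -2 and -9, so R's maximin is -2; column maxima are -1 and 2, so C's minimax is -1. These differ, so the equilibrium is in mixed strategies.
Let R play I with probability p. C is indifferent when −p − 9(1−p) = −2p + 2(1−p), giving p = 11/12.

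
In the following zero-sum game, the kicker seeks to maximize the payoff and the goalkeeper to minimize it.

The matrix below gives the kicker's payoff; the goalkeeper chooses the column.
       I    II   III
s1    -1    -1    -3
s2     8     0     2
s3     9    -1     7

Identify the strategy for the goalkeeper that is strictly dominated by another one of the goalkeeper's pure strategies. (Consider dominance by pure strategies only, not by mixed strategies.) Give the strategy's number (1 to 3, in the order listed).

1

The goalkeeper prefers columns that give the kicker less. Compare I with III: -3 < -1, 2 < 8, 7 < 9.
So III strictly dominates I for the goalkeeper; I is strictly dominated.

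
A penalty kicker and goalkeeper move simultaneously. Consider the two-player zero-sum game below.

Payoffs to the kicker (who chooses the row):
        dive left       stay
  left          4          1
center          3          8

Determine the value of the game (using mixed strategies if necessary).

29/8

Row minima are 1 and 3, so the kicker's maximin is 3; column maxima are 4 and 8, so the goalkeeper's minimax is 4. These differ, so the equilibrium is in mixed strategies.
Let the kicker play left with probability p. The goalkeeper is indifferent when 4p + 3(1−p) = p + 8(1−p), giving p = 5/8.
Let the goalkeeper play dive left with probability q. The kicker is indifferent when 4q + (1−q) = 3q + 8(1−q), giving q = 7/8.
The value is 4·(7/8) + (1)·(1/8) = 29/8.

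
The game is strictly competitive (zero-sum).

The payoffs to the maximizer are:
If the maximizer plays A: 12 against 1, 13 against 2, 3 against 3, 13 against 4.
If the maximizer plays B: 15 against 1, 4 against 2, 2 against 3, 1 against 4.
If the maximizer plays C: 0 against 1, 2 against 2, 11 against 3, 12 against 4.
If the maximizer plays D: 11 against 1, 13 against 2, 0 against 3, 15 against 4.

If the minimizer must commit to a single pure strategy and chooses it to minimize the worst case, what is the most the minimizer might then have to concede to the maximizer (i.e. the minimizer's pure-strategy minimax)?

The worst case (largest entry) in each column is 1: 15, 2: 13, 3: 11, 4: 15.
The best (smallest) of these is 11.

11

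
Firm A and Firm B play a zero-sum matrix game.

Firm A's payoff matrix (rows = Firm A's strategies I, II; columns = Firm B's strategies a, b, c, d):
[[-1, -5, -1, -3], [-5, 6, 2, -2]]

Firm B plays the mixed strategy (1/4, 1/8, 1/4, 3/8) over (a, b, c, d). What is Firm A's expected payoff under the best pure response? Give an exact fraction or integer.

-3/4

I: (-1)·(1/4) + (-5)·(1/8) + (-1)·(1/4) + (-3)·(3/8) = -9/4.
II: (-5)·(1/4) + (6)·(1/8) + (2)·(1/4) + (-2)·(3/8) = -3/4.
The best pure response is II with expected payoff -3/4.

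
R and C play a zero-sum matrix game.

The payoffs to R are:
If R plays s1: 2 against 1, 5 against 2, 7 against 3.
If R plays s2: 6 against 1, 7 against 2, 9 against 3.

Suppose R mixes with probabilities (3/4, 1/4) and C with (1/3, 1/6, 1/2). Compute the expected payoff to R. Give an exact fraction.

Against (1/3, 1/6, 1/2), each row's expected payoff is s1: 5; s2: 23/3.
Taking the (3/4, 1/4)-weighted average: (3/4)·(5) + (1/4)·(23/3) = 17/3.

17/3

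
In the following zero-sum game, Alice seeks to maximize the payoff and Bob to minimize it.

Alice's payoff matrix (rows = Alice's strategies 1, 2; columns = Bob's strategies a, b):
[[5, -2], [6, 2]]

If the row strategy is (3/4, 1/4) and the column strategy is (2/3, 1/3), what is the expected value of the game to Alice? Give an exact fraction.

Against (2/3, 1/3), each row's expected payoff is 1: 8/3; 2: 14/3.
Taking the (3/4, 1/4)-weighted average: (3/4)·(8/3) + (1/4)·(14/3) = 19/6.

19/6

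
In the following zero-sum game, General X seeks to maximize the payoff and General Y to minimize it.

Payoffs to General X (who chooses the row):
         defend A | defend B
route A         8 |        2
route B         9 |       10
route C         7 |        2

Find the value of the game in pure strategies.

9

Row minima: 2, 9, 2 → General X's maximin is 9.
Column maxima: 9, 10 → General Y's minimax is 9.
They coincide at (route B, defend A), so the value is 9.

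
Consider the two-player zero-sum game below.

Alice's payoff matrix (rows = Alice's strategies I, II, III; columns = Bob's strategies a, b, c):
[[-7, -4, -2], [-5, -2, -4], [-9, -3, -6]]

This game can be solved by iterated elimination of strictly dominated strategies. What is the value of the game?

-5

Row III is strictly dominated by row II (-5>-9, -2>-3, -4>-6); eliminate III.
Column b is strictly dominated by a for Bob (-7<-4, -5<-2); eliminate b.
Column c is strictly dominated by a for Bob (-7<-2, -5<-4); eliminate c.
Row I is strictly dominated by row II (-5>-7); eliminate I.
Only (II, a) remains, with payoff -5.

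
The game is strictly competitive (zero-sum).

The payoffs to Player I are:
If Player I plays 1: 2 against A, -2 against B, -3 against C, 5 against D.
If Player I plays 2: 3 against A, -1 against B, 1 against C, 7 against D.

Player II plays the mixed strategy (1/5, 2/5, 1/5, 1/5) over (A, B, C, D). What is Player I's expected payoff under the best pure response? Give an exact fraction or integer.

1: (2)·(1/5) + (-2)·(2/5) + (-3)·(1/5) + (5)·(1/5) = 0.
2: (3)·(1/5) + (-1)·(2/5) + (1)·(1/5) + (7)·(1/5) = 9/5.
The best pure response is 2 with expected payoff 9/5.

9/5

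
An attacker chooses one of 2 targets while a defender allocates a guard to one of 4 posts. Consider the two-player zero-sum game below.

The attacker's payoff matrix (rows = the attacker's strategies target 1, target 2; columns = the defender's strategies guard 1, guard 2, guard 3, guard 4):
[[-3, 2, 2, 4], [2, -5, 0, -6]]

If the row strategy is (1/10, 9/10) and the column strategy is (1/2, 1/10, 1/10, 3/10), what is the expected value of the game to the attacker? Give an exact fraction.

Against (1/2, 1/10, 1/10, 3/10), each row's expected payoff is target 1: 1/10; target 2: -13/10.
Taking the (1/10, 9/10)-weighted average: (1/10)·(1/10) + (9/10)·(-13/10) = -29/25.

-29/25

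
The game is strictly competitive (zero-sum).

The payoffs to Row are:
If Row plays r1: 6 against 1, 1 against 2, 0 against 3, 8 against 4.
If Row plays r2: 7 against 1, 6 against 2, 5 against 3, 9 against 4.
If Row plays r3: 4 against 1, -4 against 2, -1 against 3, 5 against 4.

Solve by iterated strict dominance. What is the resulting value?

Column 1 is strictly dominated by 2 for Column (1<6, 6<7, -4<4); eliminate 1.
Column 4 is strictly dominated by 2 for Column (1<8, 6<9, -4<5); eliminate 4.
Row r3 is strictly dominated by row r1 (1>-4, 0>-1); eliminate r3.
Row r1 is strictly dominated by row r2 (6>1, 5>0); eliminate r1.
Column 2 is strictly dominated by 3 for Column (5<6); eliminate 2.
Only (r2, 3) remains, with payoff 5.

5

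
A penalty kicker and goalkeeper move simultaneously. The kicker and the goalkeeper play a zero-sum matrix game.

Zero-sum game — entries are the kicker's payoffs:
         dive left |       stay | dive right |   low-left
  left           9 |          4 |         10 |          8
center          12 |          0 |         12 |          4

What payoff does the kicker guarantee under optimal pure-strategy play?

Row minima: 4, 0 → the kicker's maximin is 4.
Column maxima: 12, 4, 12, 8 → the goalkeeper's minimax is 4.
They coincide at (left, stay), so the value is 4.

4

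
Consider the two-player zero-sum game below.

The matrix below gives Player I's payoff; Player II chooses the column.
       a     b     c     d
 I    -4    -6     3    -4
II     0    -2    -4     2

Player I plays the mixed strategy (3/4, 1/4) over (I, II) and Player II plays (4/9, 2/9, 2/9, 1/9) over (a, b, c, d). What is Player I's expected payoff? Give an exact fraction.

-22/9

Against (4/9, 2/9, 2/9, 1/9), each row's expected payoff is I: -26/9; II: -10/9.
Taking the (3/4, 1/4)-weighted average: (3/4)·(-26/9) + (1/4)·(-10/9) = -22/9.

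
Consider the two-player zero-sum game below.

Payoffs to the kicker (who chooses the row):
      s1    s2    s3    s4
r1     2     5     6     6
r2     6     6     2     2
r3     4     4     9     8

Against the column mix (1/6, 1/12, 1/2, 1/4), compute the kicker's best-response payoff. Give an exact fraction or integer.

r1: (2)·(1/6) + (5)·(1/12) + (6)·(1/2) + (6)·(1/4) = 21/4.
r2: (6)·(1/6) + (6)·(1/12) + (2)·(1/2) + (2)·(1/4) = 3.
r3: (4)·(1/6) + (4)·(1/12) + (9)·(1/2) + (8)·(1/4) = 15/2.
The best pure response is r3 with expected payoff 15/2.

15/2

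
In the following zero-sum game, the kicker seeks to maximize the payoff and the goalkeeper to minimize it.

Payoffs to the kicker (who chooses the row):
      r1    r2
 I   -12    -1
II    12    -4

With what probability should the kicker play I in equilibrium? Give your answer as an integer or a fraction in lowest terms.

16/27

Row minima are -12 and -4, so the kicker's maximin is -4; column maxima are 12 and -1, so the goalkeeper's minimax is -1. These differ, so the equilibrium is in mixed strategies.
Let the kicker play I with probability p. The goalkeeper is indifferent when −12p + 12(1−p) = −p − 4(1−p), giving p = 16/27.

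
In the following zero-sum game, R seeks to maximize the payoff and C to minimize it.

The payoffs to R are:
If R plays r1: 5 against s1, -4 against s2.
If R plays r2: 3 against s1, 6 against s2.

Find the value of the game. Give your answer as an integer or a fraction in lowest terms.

Row minima are -4 and 3, so R's maximin is 3; column maxima are 5 and 6, so C's minimax is 5. These differ, so the equilibrium is in mixed strategies.
Let R play r1 with probability p. C is indifferent when 5p + 3(1−p) = −4p + 6(1−p), giving p = 1/4.
Let C play s1 with probability q. R is indifferent when 5q − 4(1−q) = 3q + 6(1−q), giving q = 5/6.
The value is 5·(5/6) + (-4)·(1/6) = 7/2.

7/2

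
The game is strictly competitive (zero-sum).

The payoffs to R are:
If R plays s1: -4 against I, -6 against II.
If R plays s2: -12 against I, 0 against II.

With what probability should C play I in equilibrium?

Row minima are -6 and -12, so R's maximin is -6; column maxima are -4 and 0, so C's minimax is -4. These differ, so the equilibrium is in mixed strategies.
Let C play I with probability q. R is indifferent when −4q − 6(1−q) = −12q, giving q = 3/7.

3/7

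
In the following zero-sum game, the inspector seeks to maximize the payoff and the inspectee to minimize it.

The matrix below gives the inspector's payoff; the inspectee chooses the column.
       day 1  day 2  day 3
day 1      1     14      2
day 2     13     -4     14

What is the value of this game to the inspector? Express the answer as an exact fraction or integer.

Column day 3 is strictly dominated by day 1 for the inspectee (it gives the inspector more in every row).
The remaining 2×2 game on (day 1, day 2) × (day 1, day 2) has no saddle point. Let the inspector play day 1 with probability p; indifference gives p + 13(1−p) = 14p − 4(1−p), so p = 17/30.
Similarly the inspectee's optimal q on day 1 is 3/5, and the value is 1·(3/5) + (14)·(2/5) = 31/5.

31/5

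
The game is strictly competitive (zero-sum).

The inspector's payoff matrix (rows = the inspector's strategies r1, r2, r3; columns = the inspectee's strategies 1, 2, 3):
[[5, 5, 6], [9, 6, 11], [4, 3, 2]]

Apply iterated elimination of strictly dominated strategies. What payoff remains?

Row r1 is strictly dominated by row r2 (9>5, 6>5, 11>6); eliminate r1.
Column 1 is strictly dominated by 2 for the inspectee (6<9, 3<4); eliminate 1.
Row r3 is strictly dominated by row r2 (6>3, 11>2); eliminate r3.
Column 3 is strictly dominated by 2 for the inspectee (6<11); eliminate 3.
Only (r2, 2) remains, with payoff 6.

6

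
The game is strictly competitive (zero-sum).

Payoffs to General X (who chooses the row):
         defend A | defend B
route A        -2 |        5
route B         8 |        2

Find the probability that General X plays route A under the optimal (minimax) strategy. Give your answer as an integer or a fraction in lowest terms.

Row minima are -2 and 2, so General X's maximin is 2; column maxima are 8 and 5, so General Y's minimax is 5. These differ, so the equilibrium is in mixed strategies.
Let General X play route A with probability p. General Y is indifferent when −2p + 8(1−p) = 5p + 2(1−p), giving p = 6/13.

6/13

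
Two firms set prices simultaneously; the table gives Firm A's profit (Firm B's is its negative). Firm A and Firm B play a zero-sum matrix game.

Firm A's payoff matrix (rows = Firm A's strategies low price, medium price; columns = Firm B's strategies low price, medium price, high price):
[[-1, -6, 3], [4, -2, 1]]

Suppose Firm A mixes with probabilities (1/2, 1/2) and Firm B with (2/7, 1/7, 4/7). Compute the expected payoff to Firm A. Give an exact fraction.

Against (2/7, 1/7, 4/7), each row's expected payoff is low price: 4/7; medium price: 10/7.
Taking the (1/2, 1/2)-weighted average: (1/2)·(4/7) + (1/2)·(10/7) = 1.

1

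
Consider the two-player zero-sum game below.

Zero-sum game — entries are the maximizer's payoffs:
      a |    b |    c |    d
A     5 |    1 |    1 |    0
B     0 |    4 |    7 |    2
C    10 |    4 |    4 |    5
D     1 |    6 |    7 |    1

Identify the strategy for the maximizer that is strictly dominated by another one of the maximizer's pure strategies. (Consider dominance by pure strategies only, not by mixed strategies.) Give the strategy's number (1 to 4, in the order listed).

Compare A with C: 10 > 5, 4 > 1, 4 > 1, 5 > 0.
So C strictly dominates A for the maximizer; A is strictly dominated.

1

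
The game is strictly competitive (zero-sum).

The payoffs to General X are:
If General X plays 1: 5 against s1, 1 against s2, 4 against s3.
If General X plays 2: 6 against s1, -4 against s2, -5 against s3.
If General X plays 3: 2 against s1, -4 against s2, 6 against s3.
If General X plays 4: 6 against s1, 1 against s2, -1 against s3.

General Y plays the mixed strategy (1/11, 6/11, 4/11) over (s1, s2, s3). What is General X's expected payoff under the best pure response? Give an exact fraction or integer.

27/11

1: (5)·(1/11) + (1)·(6/11) + (4)·(4/11) = 27/11.
2: (6)·(1/11) + (-4)·(6/11) + (-5)·(4/11) = -38/11.
3: (2)·(1/11) + (-4)·(6/11) + (6)·(4/11) = 2/11.
4: (6)·(1/11) + (1)·(6/11) + (-1)·(4/11) = 8/11.
The best pure response is 1 with expected payoff 27/11.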